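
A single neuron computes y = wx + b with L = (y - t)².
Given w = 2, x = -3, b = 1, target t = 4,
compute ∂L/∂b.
∂L/∂b = -18

y = wx + b = (2)(-3) + 1 = -5
∂L/∂y = 2(y - t) = 2(-5 - 4) = -18
∂y/∂b = 1
∂L/∂b = ∂L/∂y · ∂y/∂b = -18 × 1 = -18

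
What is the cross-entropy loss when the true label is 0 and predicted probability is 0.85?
L = 1.897

L = -0·log(0.85) - 1·log(0.15) = -log(0.15) = 1.897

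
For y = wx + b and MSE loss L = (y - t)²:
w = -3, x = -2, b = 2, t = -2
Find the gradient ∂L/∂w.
∂L/∂w = -40

y = wx + b = (-3)(-2) + 2 = 8
∂L/∂y = 2(y - t) = 2(8 - -2) = 20
∂y/∂w = x = -2
∂L/∂w = ∂L/∂y · ∂y/∂w = 20 × -2 = -40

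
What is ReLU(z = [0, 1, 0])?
h = [0, 1, 0]

ReLU applied element-wise: max(0,0)=0, max(0,1)=1, max(0,0)=0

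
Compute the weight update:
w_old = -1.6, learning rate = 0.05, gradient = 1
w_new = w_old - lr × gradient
w_new = -1.65

w_new = w - η·∂L/∂w = -1.6 - 0.05×(1) = -1.6 - (0.05) = -1.65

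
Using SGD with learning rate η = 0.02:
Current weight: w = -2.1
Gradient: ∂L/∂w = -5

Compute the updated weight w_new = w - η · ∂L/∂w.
w_new = -2

w_new = w - η·∂L/∂w = -2.1 - 0.02×(-5) = -2.1 - (-0.1) = -2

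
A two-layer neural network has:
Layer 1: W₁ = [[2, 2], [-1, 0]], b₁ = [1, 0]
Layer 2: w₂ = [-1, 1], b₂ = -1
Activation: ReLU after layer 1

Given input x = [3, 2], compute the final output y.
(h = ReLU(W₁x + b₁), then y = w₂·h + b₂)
y = -12

Layer 1 pre-activation: z₁ = [11, -3]
After ReLU: h = [11, 0]
Layer 2 output: y = -1×11 + 1×0 + -1 = -12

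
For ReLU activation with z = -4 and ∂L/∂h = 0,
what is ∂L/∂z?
∂L/∂z = 0

h = ReLU(-4) = 0
Since z < 0: ∂h/∂z = 0
∂L/∂z = ∂L/∂h · ∂h/∂z = 0 × 0 = 0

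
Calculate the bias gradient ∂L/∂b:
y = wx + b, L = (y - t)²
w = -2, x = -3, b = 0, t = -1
∂L/∂b = 14

y = wx + b = (-2)(-3) + 0 = 6
∂L/∂y = 2(y - t) = 2(6 - -1) = 14
∂y/∂b = 1
∂L/∂b = ∂L/∂y · ∂y/∂b = 14 × 1 = 14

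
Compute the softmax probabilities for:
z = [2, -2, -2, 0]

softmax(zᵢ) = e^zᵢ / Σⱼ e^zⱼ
p = [0.8533, 0.0156, 0.0156, 0.1155]

exp(z) = [7.389, 0.1353, 0.1353, 1]
Sum = 8.66
p = [0.8533, 0.0156, 0.0156, 0.1155]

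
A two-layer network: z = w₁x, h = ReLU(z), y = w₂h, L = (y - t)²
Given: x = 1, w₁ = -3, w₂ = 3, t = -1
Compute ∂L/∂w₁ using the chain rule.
∂L/∂w₁ = 0

Forward pass:
z = w₁x = -3×1 = -3
h = ReLU(-3) = 0
y = w₂h = 3×0 = 0

Backward pass:
∂L/∂y = 2(y - t) = 2(0 - -1) = 2
∂y/∂h = w₂ = 3
∂h/∂z = 0 (ReLU derivative)
∂z/∂w₁ = x = 1

∂L/∂w₁ = 2 × 3 × 0 × 1 = 0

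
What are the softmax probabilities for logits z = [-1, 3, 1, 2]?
p = [0.012, 0.6572, 0.0889, 0.2418]

exp(z) = [0.3679, 20.09, 2.718, 7.389]
Sum = 30.56
p = [0.012, 0.6572, 0.0889, 0.2418]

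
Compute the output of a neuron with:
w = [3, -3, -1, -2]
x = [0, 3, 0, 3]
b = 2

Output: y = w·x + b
y = -13

y = (3)(0) + (-3)(3) + (-1)(0) + (-2)(3) + 2 = -13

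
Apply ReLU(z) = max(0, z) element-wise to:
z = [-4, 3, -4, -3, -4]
h = [0, 3, 0, 0, 0]

ReLU applied element-wise: max(0,-4)=0, max(0,3)=3, max(0,-4)=0, max(0,-3)=0, max(0,-4)=0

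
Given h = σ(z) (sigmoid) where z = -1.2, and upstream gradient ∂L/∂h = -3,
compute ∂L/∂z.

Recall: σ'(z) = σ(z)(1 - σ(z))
∂L/∂z = -0.5337

σ(-1.2) = 0.2315
σ'(-1.2) = σ(-1.2)(1 - σ(-1.2)) = 0.2315 × 0.7685 = 0.1779
∂L/∂z = ∂L/∂h · σ'(z) = -3 × 0.1779 = -0.5337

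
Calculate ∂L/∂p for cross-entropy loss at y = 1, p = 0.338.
∂L/∂p = -2.959

∂L/∂p = -y/p + (1-y)/(1-p) = -1/0.338 + 0 = -2.959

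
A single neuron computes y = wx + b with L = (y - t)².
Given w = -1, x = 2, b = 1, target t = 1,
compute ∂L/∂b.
∂L/∂b = -4

y = wx + b = (-1)(2) + 1 = -1
∂L/∂y = 2(y - t) = 2(-1 - 1) = -4
∂y/∂b = 1
∂L/∂b = ∂L/∂y · ∂y/∂b = -4 × 1 = -4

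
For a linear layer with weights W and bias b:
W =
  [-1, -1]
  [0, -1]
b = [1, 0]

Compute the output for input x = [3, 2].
y = [-4, -2]

Wx = [-1×3 + -1×2, 0×3 + -1×2]
   = [-5, -2]
y = Wx + b = [-5 + 1, -2 + 0] = [-4, -2]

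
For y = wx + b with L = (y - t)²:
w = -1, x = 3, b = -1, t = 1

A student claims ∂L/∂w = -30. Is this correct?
Correct

y = (-1)(3) + -1 = -4
∂L/∂y = 2(y - t) = 2(-4 - 1) = -10
∂y/∂w = x = 3
∂L/∂w = -10 × 3 = -30

Claimed value: -30
Correct: The correct gradient is -30.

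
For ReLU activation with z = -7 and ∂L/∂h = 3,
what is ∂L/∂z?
∂L/∂z = 0

h = ReLU(-7) = 0
Since z < 0: ∂h/∂z = 0
∂L/∂z = ∂L/∂h · ∂h/∂z = 3 × 0 = 0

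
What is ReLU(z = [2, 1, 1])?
h = [2, 1, 1]

ReLU applied element-wise: max(0,2)=2, max(0,1)=1, max(0,1)=1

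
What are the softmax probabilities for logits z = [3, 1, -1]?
p = [0.8668, 0.1173, 0.0159]

exp(z) = [20.09, 2.718, 0.3679]
Sum = 23.17
p = [0.8668, 0.1173, 0.0159]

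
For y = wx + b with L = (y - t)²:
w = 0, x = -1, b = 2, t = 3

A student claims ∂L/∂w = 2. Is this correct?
Correct

y = (0)(-1) + 2 = 2
∂L/∂y = 2(y - t) = 2(2 - 3) = -2
∂y/∂w = x = -1
∂L/∂w = -2 × -1 = 2

Claimed value: 2
Correct: The correct gradient is 2.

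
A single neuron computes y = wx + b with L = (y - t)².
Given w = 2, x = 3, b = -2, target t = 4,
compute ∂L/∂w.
∂L/∂w = 0

y = wx + b = (2)(3) + -2 = 4
∂L/∂y = 2(y - t) = 2(4 - 4) = 0
∂y/∂w = x = 3
∂L/∂w = ∂L/∂y · ∂y/∂w = 0 × 3 = 0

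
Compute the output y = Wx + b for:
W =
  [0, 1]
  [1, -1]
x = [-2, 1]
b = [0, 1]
y = [1, -2]

Wx = [0×-2 + 1×1, 1×-2 + -1×1]
   = [1, -3]
y = Wx + b = [1 + 0, -3 + 1] = [1, -2]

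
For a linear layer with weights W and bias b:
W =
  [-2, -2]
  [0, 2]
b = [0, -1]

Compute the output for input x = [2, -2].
y = [0, -5]

Wx = [-2×2 + -2×-2, 0×2 + 2×-2]
   = [0, -4]
y = Wx + b = [0 + 0, -4 + -1] = [0, -5]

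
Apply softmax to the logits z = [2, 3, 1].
p = [0.2447, 0.6652, 0.09]

exp(z) = [7.389, 20.09, 2.718]
Sum = 30.19
p = [0.2447, 0.6652, 0.09]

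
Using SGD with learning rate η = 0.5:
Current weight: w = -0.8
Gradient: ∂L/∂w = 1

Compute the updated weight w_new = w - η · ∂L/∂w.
w_new = -1.3

w_new = w - η·∂L/∂w = -0.8 - 0.5×(1) = -0.8 - (0.5) = -1.3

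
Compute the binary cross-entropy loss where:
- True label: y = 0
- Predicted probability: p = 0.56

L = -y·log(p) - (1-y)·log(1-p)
L = 0.821

L = -0·log(0.56) - 1·log(0.44) = -log(0.44) = 0.821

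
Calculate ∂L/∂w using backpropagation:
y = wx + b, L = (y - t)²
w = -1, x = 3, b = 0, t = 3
∂L/∂w = -36

y = wx + b = (-1)(3) + 0 = -3
∂L/∂y = 2(y - t) = 2(-3 - 3) = -12
∂y/∂w = x = 3
∂L/∂w = ∂L/∂y · ∂y/∂w = -12 × 3 = -36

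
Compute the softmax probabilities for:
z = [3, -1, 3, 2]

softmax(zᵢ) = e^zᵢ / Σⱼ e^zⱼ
p = [0.4191, 0.0077, 0.4191, 0.1542]

exp(z) = [20.09, 0.3679, 20.09, 7.389]
Sum = 47.93
p = [0.4191, 0.0077, 0.4191, 0.1542]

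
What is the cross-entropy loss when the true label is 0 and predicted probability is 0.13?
L = 0.1393

L = -0·log(0.13) - 1·log(0.87) = -log(0.87) = 0.1393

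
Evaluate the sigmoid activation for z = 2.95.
0.9503

sigmoid(2.95) = 1/(1 + e^(-2.95)) = 1/(1 + 0.05234) = 0.9503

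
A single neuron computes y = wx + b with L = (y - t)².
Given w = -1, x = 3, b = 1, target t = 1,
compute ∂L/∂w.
∂L/∂w = -18

y = wx + b = (-1)(3) + 1 = -2
∂L/∂y = 2(y - t) = 2(-2 - 1) = -6
∂y/∂w = x = 3
∂L/∂w = ∂L/∂y · ∂y/∂w = -6 × 3 = -18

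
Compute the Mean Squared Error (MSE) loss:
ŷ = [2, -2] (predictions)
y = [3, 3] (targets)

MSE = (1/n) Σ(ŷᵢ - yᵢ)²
MSE = 13

MSE = (1/2)((2-3)² + (-2-3)²) = (1/2)(1 + 25) = 13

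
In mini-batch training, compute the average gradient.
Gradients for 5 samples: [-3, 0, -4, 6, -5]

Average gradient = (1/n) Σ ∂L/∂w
Average gradient = -1.2

Average = (1/5)(-3 + 0 + -4 + 6 + -5) = -6/5 = -1.2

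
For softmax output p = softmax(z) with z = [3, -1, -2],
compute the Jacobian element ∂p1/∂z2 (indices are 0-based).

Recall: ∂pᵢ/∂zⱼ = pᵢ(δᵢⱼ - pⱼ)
∂p1/∂z2 = -0.0001175

p = softmax(z) = [0.9756, 0.01787, 0.006573]
p1 = 0.01787, p2 = 0.006573

∂p1/∂z2 = -p1 × p2 = -0.01787 × 0.006573 = -0.0001175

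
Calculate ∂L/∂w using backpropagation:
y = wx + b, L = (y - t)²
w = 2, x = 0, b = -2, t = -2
∂L/∂w = 0

y = wx + b = (2)(0) + -2 = -2
∂L/∂y = 2(y - t) = 2(-2 - -2) = 0
∂y/∂w = x = 0
∂L/∂w = ∂L/∂y · ∂y/∂w = 0 × 0 = 0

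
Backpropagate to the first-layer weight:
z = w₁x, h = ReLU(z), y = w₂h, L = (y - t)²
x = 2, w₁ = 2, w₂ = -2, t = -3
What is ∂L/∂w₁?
∂L/∂w₁ = 40

Forward pass:
z = w₁x = 2×2 = 4
h = ReLU(4) = 4
y = w₂h = -2×4 = -8

Backward pass:
∂L/∂y = 2(y - t) = 2(-8 - -3) = -10
∂y/∂h = w₂ = -2
∂h/∂z = 1 (ReLU derivative)
∂z/∂w₁ = x = 2

∂L/∂w₁ = -10 × -2 × 1 × 2 = 40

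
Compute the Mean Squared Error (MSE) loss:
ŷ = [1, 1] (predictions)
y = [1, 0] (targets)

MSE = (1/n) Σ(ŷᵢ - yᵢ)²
MSE = 0.5

MSE = (1/2)((1-1)² + (1-0)²) = (1/2)(0 + 1) = 0.5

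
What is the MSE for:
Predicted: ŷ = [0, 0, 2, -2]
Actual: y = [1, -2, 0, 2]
MSE = 6.25

MSE = (1/4)((0-1)² + (0--2)² + (2-0)² + (-2-2)²) = (1/4)(1 + 4 + 4 + 16) = 6.25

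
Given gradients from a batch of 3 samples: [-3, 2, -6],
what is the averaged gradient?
Average gradient = -2.333

Average = (1/3)(-3 + 2 + -6) = -7/3 = -2.333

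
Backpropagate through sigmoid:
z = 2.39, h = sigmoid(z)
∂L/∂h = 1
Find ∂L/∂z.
∂L/∂z = 0.07689

σ(2.39) = 0.9161
σ'(2.39) = σ(2.39)(1 - σ(2.39)) = 0.9161 × 0.08394 = 0.07689
∂L/∂z = ∂L/∂h · σ'(z) = 1 × 0.07689 = 0.07689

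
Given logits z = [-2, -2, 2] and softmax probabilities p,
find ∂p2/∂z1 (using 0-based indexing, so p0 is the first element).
∂p2/∂z1 = -0.01704

p = softmax(z) = [0.01767, 0.01767, 0.9647]
p2 = 0.9647, p1 = 0.01767

∂p2/∂z1 = -p2 × p1 = -0.9647 × 0.01767 = -0.01704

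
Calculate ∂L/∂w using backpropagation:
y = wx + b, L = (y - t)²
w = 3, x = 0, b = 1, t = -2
∂L/∂w = 0

y = wx + b = (3)(0) + 1 = 1
∂L/∂y = 2(y - t) = 2(1 - -2) = 6
∂y/∂w = x = 0
∂L/∂w = ∂L/∂y · ∂y/∂w = 6 × 0 = 0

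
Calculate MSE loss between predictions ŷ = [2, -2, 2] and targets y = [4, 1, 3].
MSE = 4.667

MSE = (1/3)((2-4)² + (-2-1)² + (2-3)²) = (1/3)(4 + 9 + 1) = 4.667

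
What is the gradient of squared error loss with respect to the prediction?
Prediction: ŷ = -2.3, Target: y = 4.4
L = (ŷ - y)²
∂L/∂ŷ = -13.4

∂L/∂ŷ = 2(ŷ - y) = 2(-2.3 - 4.4) = 2(-6.7) = -13.4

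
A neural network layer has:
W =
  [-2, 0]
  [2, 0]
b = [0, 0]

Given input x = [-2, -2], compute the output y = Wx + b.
y = [4, -4]

Wx = [-2×-2 + 0×-2, 2×-2 + 0×-2]
   = [4, -4]
y = Wx + b = [4 + 0, -4 + 0] = [4, -4]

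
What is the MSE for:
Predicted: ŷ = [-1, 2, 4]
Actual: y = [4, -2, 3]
MSE = 14

MSE = (1/3)((-1-4)² + (2--2)² + (4-3)²) = (1/3)(25 + 16 + 1) = 14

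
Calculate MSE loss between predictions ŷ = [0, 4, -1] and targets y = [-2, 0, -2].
MSE = 7

MSE = (1/3)((0--2)² + (4-0)² + (-1--2)²) = (1/3)(4 + 16 + 1) = 7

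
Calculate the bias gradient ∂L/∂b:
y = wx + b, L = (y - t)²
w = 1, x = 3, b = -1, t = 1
∂L/∂b = 2

y = wx + b = (1)(3) + -1 = 2
∂L/∂y = 2(y - t) = 2(2 - 1) = 2
∂y/∂b = 1
∂L/∂b = ∂L/∂y · ∂y/∂b = 2 × 1 = 2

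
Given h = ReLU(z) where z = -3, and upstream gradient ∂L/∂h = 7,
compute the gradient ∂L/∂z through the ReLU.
∂L/∂z = 0

h = ReLU(-3) = 0
Since z < 0: ∂h/∂z = 0
∂L/∂z = ∂L/∂h · ∂h/∂z = 7 × 0 = 0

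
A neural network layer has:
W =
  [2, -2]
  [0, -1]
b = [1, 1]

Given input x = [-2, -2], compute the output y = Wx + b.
y = [1, 3]

Wx = [2×-2 + -2×-2, 0×-2 + -1×-2]
   = [0, 2]
y = Wx + b = [0 + 1, 2 + 1] = [1, 3]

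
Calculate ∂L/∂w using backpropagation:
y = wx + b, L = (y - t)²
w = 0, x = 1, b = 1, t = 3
∂L/∂w = -4

y = wx + b = (0)(1) + 1 = 1
∂L/∂y = 2(y - t) = 2(1 - 3) = -4
∂y/∂w = x = 1
∂L/∂w = ∂L/∂y · ∂y/∂w = -4 × 1 = -4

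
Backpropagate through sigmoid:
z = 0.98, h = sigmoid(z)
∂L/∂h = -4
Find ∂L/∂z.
∂L/∂z = -0.7937

σ(0.98) = 0.7271
σ'(0.98) = σ(0.98)(1 - σ(0.98)) = 0.7271 × 0.2729 = 0.1984
∂L/∂z = ∂L/∂h · σ'(z) = -4 × 0.1984 = -0.7937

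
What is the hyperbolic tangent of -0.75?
-0.6351

tanh(-0.75) = (e^(-0.75) - e^(0.75))/(e^(-0.75) + e^(0.75)) = -0.6351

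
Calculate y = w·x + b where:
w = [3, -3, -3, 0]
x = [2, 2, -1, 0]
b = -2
y = 1

y = (3)(2) + (-3)(2) + (-3)(-1) + (0)(0) + -2 = 1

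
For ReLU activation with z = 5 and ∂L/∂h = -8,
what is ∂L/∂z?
∂L/∂z = -8

h = ReLU(5) = 5
Since z > 0: ∂h/∂z = 1
∂L/∂z = ∂L/∂h · ∂h/∂z = -8 × 1 = -8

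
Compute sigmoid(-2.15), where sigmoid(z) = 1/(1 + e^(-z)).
0.1043

sigmoid(-2.15) = 1/(1 + e^(2.15)) = 1/(1 + 8.585) = 0.1043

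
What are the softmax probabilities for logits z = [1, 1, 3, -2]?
p = [0.1059, 0.1059, 0.7828, 0.0053]

exp(z) = [2.718, 2.718, 20.09, 0.1353]
Sum = 25.66
p = [0.1059, 0.1059, 0.7828, 0.0053]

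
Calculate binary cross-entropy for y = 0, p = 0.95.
L = 2.996

L = -0·log(0.95) - 1·log(0.05) = -log(0.05) = 2.996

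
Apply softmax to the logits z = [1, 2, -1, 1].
p = [0.206, 0.5601, 0.0279, 0.206]

exp(z) = [2.718, 7.389, 0.3679, 2.718]
Sum = 13.19
p = [0.206, 0.5601, 0.0279, 0.206]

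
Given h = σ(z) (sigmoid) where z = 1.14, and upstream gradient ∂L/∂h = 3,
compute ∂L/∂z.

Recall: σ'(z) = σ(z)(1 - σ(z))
∂L/∂z = 0.5508

σ(1.14) = 0.7577
σ'(1.14) = σ(1.14)(1 - σ(1.14)) = 0.7577 × 0.2423 = 0.1836
∂L/∂z = ∂L/∂h · σ'(z) = 3 × 0.1836 = 0.5508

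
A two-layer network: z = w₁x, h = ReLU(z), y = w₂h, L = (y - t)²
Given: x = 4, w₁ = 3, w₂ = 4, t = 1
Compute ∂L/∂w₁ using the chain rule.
∂L/∂w₁ = 1504

Forward pass:
z = w₁x = 3×4 = 12
h = ReLU(12) = 12
y = w₂h = 4×12 = 48

Backward pass:
∂L/∂y = 2(y - t) = 2(48 - 1) = 94
∂y/∂h = w₂ = 4
∂h/∂z = 1 (ReLU derivative)
∂z/∂w₁ = x = 4

∂L/∂w₁ = 94 × 4 × 1 × 4 = 1504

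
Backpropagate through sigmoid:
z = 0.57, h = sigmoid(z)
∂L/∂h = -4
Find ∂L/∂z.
∂L/∂z = -0.923

σ(0.57) = 0.6388
σ'(0.57) = σ(0.57)(1 - σ(0.57)) = 0.6388 × 0.3612 = 0.2307
∂L/∂z = ∂L/∂h · σ'(z) = -4 × 0.2307 = -0.923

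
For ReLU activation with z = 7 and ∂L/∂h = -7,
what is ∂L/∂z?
∂L/∂z = -7

h = ReLU(7) = 7
Since z > 0: ∂h/∂z = 1
∂L/∂z = ∂L/∂h · ∂h/∂z = -7 × 1 = -7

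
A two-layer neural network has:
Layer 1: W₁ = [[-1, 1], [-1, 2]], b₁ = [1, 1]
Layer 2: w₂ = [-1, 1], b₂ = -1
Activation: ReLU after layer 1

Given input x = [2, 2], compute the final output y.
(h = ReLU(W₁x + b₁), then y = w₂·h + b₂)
y = 1

Layer 1 pre-activation: z₁ = [1, 3]
After ReLU: h = [1, 3]
Layer 2 output: y = -1×1 + 1×3 + -1 = 1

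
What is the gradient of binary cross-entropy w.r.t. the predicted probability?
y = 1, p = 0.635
∂L/∂p = -1.575

∂L/∂p = -y/p + (1-y)/(1-p) = -1/0.635 + 0 = -1.575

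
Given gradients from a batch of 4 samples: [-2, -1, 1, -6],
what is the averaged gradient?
Average gradient = -2

Average = (1/4)(-2 + -1 + 1 + -6) = -8/4 = -2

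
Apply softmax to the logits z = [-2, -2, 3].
p = [0.0066, 0.0066, 0.9867]

exp(z) = [0.1353, 0.1353, 20.09]
Sum = 20.36
p = [0.0066, 0.0066, 0.9867]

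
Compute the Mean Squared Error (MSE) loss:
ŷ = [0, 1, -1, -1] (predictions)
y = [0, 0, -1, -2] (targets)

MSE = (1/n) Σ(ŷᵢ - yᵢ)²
MSE = 0.5

MSE = (1/4)((0-0)² + (1-0)² + (-1--1)² + (-1--2)²) = (1/4)(0 + 1 + 0 + 1) = 0.5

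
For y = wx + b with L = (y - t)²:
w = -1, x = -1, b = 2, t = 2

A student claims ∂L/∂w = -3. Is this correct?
Incorrect

y = (-1)(-1) + 2 = 3
∂L/∂y = 2(y - t) = 2(3 - 2) = 2
∂y/∂w = x = -1
∂L/∂w = 2 × -1 = -2

Claimed value: -3
Incorrect: The correct gradient is -2.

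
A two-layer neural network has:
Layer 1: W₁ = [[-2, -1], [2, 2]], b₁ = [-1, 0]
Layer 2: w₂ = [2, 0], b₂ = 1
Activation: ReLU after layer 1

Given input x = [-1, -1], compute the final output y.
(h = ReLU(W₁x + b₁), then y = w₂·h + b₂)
y = 5

Layer 1 pre-activation: z₁ = [2, -4]
After ReLU: h = [2, 0]
Layer 2 output: y = 2×2 + 0×0 + 1 = 5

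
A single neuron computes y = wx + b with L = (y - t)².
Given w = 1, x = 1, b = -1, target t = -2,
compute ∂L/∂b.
∂L/∂b = 4

y = wx + b = (1)(1) + -1 = 0
∂L/∂y = 2(y - t) = 2(0 - -2) = 4
∂y/∂b = 1
∂L/∂b = ∂L/∂y · ∂y/∂b = 4 × 1 = 4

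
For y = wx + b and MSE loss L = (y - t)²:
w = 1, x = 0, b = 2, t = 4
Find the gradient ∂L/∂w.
∂L/∂w = 0

y = wx + b = (1)(0) + 2 = 2
∂L/∂y = 2(y - t) = 2(2 - 4) = -4
∂y/∂w = x = 0
∂L/∂w = ∂L/∂y · ∂y/∂w = -4 × 0 = 0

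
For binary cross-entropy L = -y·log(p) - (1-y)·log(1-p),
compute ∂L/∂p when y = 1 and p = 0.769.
∂L/∂p = -1.3

∂L/∂p = -y/p + (1-y)/(1-p) = -1/0.769 + 0 = -1.3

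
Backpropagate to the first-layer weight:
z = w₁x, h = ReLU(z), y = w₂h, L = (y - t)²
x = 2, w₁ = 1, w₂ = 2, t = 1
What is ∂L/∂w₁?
∂L/∂w₁ = 24

Forward pass:
z = w₁x = 1×2 = 2
h = ReLU(2) = 2
y = w₂h = 2×2 = 4

Backward pass:
∂L/∂y = 2(y - t) = 2(4 - 1) = 6
∂y/∂h = w₂ = 2
∂h/∂z = 1 (ReLU derivative)
∂z/∂w₁ = x = 2

∂L/∂w₁ = 6 × 2 × 1 × 2 = 24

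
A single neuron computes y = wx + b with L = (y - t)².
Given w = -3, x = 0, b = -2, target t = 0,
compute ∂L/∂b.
∂L/∂b = -4

y = wx + b = (-3)(0) + -2 = -2
∂L/∂y = 2(y - t) = 2(-2 - 0) = -4
∂y/∂b = 1
∂L/∂b = ∂L/∂y · ∂y/∂b = -4 × 1 = -4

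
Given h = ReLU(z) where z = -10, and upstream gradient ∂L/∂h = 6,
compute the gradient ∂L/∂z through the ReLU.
∂L/∂z = 0

h = ReLU(-10) = 0
Since z < 0: ∂h/∂z = 0
∂L/∂z = ∂L/∂h · ∂h/∂z = 6 × 0 = 0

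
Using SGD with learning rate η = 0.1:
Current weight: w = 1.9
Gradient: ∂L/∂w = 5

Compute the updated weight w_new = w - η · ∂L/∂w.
w_new = 1.4

w_new = w - η·∂L/∂w = 1.9 - 0.1×(5) = 1.9 - (0.5) = 1.4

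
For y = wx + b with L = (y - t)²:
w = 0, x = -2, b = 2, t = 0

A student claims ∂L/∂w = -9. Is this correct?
Incorrect

y = (0)(-2) + 2 = 2
∂L/∂y = 2(y - t) = 2(2 - 0) = 4
∂y/∂w = x = -2
∂L/∂w = 4 × -2 = -8

Claimed value: -9
Incorrect: The correct gradient is -8.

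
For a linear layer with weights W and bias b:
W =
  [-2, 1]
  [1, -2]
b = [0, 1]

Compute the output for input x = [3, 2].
y = [-4, 0]

Wx = [-2×3 + 1×2, 1×3 + -2×2]
   = [-4, -1]
y = Wx + b = [-4 + 0, -1 + 1] = [-4, 0]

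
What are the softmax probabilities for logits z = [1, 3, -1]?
p = [0.1173, 0.8668, 0.0159]

exp(z) = [2.718, 20.09, 0.3679]
Sum = 23.17
p = [0.1173, 0.8668, 0.0159]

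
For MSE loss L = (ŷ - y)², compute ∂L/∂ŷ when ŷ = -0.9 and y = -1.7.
∂L/∂ŷ = 1.6

∂L/∂ŷ = 2(ŷ - y) = 2(-0.9 - -1.7) = 2(0.8) = 1.6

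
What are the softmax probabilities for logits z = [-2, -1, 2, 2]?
p = [0.0089, 0.0241, 0.4835, 0.4835]

exp(z) = [0.1353, 0.3679, 7.389, 7.389]
Sum = 15.28
p = [0.0089, 0.0241, 0.4835, 0.4835]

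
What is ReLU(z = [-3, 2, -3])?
h = [0, 2, 0]

ReLU applied element-wise: max(0,-3)=0, max(0,2)=2, max(0,-3)=0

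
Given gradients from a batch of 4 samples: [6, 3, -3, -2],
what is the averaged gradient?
Average gradient = 1

Average = (1/4)(6 + 3 + -3 + -2) = 4/4 = 1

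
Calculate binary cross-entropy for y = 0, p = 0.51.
L = 0.7133

L = -0·log(0.51) - 1·log(0.49) = -log(0.49) = 0.7133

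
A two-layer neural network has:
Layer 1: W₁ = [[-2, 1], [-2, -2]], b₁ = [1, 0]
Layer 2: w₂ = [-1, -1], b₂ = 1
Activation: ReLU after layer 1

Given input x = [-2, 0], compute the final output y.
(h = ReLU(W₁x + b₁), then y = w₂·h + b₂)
y = -8

Layer 1 pre-activation: z₁ = [5, 4]
After ReLU: h = [5, 4]
Layer 2 output: y = -1×5 + -1×4 + 1 = -8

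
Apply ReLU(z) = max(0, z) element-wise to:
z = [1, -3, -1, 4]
h = [1, 0, 0, 4]

ReLU applied element-wise: max(0,1)=1, max(0,-3)=0, max(0,-1)=0, max(0,4)=4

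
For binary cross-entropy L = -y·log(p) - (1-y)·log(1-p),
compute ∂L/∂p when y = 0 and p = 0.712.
∂L/∂p = 3.472

∂L/∂p = -y/p + (1-y)/(1-p) = 0 + 1/0.288 = 3.472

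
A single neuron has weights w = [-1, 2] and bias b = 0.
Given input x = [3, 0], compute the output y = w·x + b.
y = -3

y = (-1)(3) + (2)(0) + 0 = -3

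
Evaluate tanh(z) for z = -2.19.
-0.9753

tanh(-2.19) = (e^(-2.19) - e^(2.19))/(e^(-2.19) + e^(2.19)) = -0.9753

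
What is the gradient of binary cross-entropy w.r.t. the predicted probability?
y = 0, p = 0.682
∂L/∂p = 3.145

∂L/∂p = -y/p + (1-y)/(1-p) = 0 + 1/0.318 = 3.145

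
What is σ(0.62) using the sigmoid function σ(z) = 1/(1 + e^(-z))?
0.6502

sigmoid(0.62) = 1/(1 + e^(-0.62)) = 1/(1 + 0.5379) = 0.6502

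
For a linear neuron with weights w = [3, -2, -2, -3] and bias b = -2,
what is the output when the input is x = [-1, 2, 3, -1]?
y = -12

y = (3)(-1) + (-2)(2) + (-2)(3) + (-3)(-1) + -2 = -12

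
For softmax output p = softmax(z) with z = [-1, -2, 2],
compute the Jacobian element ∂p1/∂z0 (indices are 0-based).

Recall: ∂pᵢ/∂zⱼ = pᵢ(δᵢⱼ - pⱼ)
∂p1/∂z0 = -0.0007993

p = softmax(z) = [0.04661, 0.01715, 0.9362]
p1 = 0.01715, p0 = 0.04661

∂p1/∂z0 = -p1 × p0 = -0.01715 × 0.04661 = -0.0007993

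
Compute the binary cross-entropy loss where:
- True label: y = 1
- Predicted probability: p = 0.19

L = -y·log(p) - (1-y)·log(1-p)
L = 1.661

L = -1·log(0.19) - 0·log(0.81) = -log(0.19) = 1.661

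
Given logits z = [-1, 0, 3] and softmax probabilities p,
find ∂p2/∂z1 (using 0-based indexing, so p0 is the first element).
∂p2/∂z1 = -0.04364

p = softmax(z) = [0.01715, 0.04661, 0.9362]
p2 = 0.9362, p1 = 0.04661

∂p2/∂z1 = -p2 × p1 = -0.9362 × 0.04661 = -0.04364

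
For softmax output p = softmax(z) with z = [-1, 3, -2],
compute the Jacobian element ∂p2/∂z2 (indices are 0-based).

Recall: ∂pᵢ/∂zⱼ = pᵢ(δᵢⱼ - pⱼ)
∂p2/∂z2 = 0.00653

p = softmax(z) = [0.01787, 0.9756, 0.006573]
p2 = 0.006573

∂p2/∂z2 = p2(1 - p2) = 0.006573 × (1 - 0.006573) = 0.00653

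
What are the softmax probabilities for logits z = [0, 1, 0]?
p = [0.2119, 0.5761, 0.2119]

exp(z) = [1, 2.718, 1]
Sum = 4.718
p = [0.2119, 0.5761, 0.2119]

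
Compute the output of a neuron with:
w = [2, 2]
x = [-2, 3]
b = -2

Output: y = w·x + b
y = 0

y = (2)(-2) + (2)(3) + -2 = 0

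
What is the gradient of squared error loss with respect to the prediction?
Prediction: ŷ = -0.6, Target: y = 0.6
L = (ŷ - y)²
∂L/∂ŷ = -2.4

∂L/∂ŷ = 2(ŷ - y) = 2(-0.6 - 0.6) = 2(-1.2) = -2.4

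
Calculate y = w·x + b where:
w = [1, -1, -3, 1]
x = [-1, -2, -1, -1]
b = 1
y = 4

y = (1)(-1) + (-1)(-2) + (-3)(-1) + (1)(-1) + 1 = 4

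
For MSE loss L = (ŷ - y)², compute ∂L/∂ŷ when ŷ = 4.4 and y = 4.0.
∂L/∂ŷ = 0.8

∂L/∂ŷ = 2(ŷ - y) = 2(4.4 - 4.0) = 2(0.4) = 0.8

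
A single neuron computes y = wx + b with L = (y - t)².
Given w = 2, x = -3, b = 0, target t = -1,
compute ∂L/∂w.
∂L/∂w = 30

y = wx + b = (2)(-3) + 0 = -6
∂L/∂y = 2(y - t) = 2(-6 - -1) = -10
∂y/∂w = x = -3
∂L/∂w = ∂L/∂y · ∂y/∂w = -10 × -3 = 30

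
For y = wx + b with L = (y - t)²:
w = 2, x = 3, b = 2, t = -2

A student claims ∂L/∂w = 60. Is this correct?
Correct

y = (2)(3) + 2 = 8
∂L/∂y = 2(y - t) = 2(8 - -2) = 20
∂y/∂w = x = 3
∂L/∂w = 20 × 3 = 60

Claimed value: 60
Correct: The correct gradient is 60.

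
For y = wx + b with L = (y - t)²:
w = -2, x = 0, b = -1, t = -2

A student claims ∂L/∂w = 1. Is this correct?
Incorrect

y = (-2)(0) + -1 = -1
∂L/∂y = 2(y - t) = 2(-1 - -2) = 2
∂y/∂w = x = 0
∂L/∂w = 2 × 0 = 0

Claimed value: 1
Incorrect: The correct gradient is 0.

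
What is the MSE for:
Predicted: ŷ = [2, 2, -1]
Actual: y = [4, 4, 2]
MSE = 5.667

MSE = (1/3)((2-4)² + (2-4)² + (-1-2)²) = (1/3)(4 + 4 + 9) = 5.667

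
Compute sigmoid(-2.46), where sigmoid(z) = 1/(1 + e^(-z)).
0.07871

sigmoid(-2.46) = 1/(1 + e^(2.46)) = 1/(1 + 11.7) = 0.07871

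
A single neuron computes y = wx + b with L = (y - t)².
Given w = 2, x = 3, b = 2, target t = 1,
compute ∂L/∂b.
∂L/∂b = 14

y = wx + b = (2)(3) + 2 = 8
∂L/∂y = 2(y - t) = 2(8 - 1) = 14
∂y/∂b = 1
∂L/∂b = ∂L/∂y · ∂y/∂b = 14 × 1 = 14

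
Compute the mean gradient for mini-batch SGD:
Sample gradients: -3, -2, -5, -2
Average gradient = -3

Average = (1/4)(-3 + -2 + -5 + -2) = -12/4 = -3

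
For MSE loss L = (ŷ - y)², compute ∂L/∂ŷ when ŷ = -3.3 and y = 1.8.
∂L/∂ŷ = -10.2

∂L/∂ŷ = 2(ŷ - y) = 2(-3.3 - 1.8) = 2(-5.1) = -10.2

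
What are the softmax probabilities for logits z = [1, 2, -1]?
p = [0.2595, 0.7054, 0.0351]

exp(z) = [2.718, 7.389, 0.3679]
Sum = 10.48
p = [0.2595, 0.7054, 0.0351]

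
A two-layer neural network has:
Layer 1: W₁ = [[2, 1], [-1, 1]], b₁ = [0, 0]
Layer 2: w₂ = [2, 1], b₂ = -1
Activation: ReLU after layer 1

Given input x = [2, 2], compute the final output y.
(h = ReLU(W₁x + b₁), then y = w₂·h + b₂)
y = 11

Layer 1 pre-activation: z₁ = [6, 0]
After ReLU: h = [6, 0]
Layer 2 output: y = 2×6 + 1×0 + -1 = 11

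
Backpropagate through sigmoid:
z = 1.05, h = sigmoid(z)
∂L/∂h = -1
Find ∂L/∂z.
∂L/∂z = -0.192

σ(1.05) = 0.7408
σ'(1.05) = σ(1.05)(1 - σ(1.05)) = 0.7408 × 0.2592 = 0.192
∂L/∂z = ∂L/∂h · σ'(z) = -1 × 0.192 = -0.192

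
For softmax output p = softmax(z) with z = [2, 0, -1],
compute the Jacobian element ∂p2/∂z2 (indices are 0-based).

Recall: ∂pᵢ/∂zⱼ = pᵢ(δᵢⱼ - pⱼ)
∂p2/∂z2 = 0.04025

p = softmax(z) = [0.8438, 0.1142, 0.04201]
p2 = 0.04201

∂p2/∂z2 = p2(1 - p2) = 0.04201 × (1 - 0.04201) = 0.04025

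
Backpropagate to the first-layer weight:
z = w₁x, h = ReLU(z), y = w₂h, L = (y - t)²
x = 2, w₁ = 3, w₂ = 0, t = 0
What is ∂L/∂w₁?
∂L/∂w₁ = 0

Forward pass:
z = w₁x = 3×2 = 6
h = ReLU(6) = 6
y = w₂h = 0×6 = 0

Backward pass:
∂L/∂y = 2(y - t) = 2(0 - 0) = 0
∂y/∂h = w₂ = 0
∂h/∂z = 1 (ReLU derivative)
∂z/∂w₁ = x = 2

∂L/∂w₁ = 0 × 0 × 1 × 2 = 0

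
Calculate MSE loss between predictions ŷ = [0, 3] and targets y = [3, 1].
MSE = 6.5

MSE = (1/2)((0-3)² + (3-1)²) = (1/2)(9 + 4) = 6.5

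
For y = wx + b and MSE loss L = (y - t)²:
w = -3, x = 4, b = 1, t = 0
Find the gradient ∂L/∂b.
∂L/∂b = -22

y = wx + b = (-3)(4) + 1 = -11
∂L/∂y = 2(y - t) = 2(-11 - 0) = -22
∂y/∂b = 1
∂L/∂b = ∂L/∂y · ∂y/∂b = -22 × 1 = -22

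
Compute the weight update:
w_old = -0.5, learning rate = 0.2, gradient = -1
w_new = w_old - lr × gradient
w_new = -0.3

w_new = w - η·∂L/∂w = -0.5 - 0.2×(-1) = -0.5 - (-0.2) = -0.3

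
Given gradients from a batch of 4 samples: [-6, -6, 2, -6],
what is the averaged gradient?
Average gradient = -4

Average = (1/4)(-6 + -6 + 2 + -6) = -16/4 = -4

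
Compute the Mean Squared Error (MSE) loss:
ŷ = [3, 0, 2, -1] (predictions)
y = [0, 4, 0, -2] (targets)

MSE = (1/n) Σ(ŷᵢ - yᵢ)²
MSE = 7.5

MSE = (1/4)((3-0)² + (0-4)² + (2-0)² + (-1--2)²) = (1/4)(9 + 16 + 4 + 1) = 7.5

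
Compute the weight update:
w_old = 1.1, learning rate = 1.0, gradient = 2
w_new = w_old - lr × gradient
w_new = -0.9

w_new = w - η·∂L/∂w = 1.1 - 1.0×(2) = 1.1 - (2) = -0.9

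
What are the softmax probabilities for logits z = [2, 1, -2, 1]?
p = [0.5701, 0.2097, 0.0104, 0.2097]

exp(z) = [7.389, 2.718, 0.1353, 2.718]
Sum = 12.96
p = [0.5701, 0.2097, 0.0104, 0.2097]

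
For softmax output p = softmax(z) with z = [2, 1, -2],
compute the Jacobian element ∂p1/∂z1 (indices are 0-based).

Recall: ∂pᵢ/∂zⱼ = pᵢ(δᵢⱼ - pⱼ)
∂p1/∂z1 = 0.195

p = softmax(z) = [0.7214, 0.2654, 0.01321]
p1 = 0.2654

∂p1/∂z1 = p1(1 - p1) = 0.2654 × (1 - 0.2654) = 0.195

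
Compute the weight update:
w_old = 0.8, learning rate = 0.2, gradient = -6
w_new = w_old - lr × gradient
w_new = 2

w_new = w - η·∂L/∂w = 0.8 - 0.2×(-6) = 0.8 - (-1.2) = 2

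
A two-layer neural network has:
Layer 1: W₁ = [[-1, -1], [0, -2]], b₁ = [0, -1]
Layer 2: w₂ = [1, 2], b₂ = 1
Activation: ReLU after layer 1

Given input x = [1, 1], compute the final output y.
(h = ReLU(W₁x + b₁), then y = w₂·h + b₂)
y = 1

Layer 1 pre-activation: z₁ = [-2, -3]
After ReLU: h = [0, 0]
Layer 2 output: y = 1×0 + 2×0 + 1 = 1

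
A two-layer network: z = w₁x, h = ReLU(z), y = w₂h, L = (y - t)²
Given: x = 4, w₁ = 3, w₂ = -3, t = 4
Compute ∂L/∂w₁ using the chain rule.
∂L/∂w₁ = 960

Forward pass:
z = w₁x = 3×4 = 12
h = ReLU(12) = 12
y = w₂h = -3×12 = -36

Backward pass:
∂L/∂y = 2(y - t) = 2(-36 - 4) = -80
∂y/∂h = w₂ = -3
∂h/∂z = 1 (ReLU derivative)
∂z/∂w₁ = x = 4

∂L/∂w₁ = -80 × -3 × 1 × 4 = 960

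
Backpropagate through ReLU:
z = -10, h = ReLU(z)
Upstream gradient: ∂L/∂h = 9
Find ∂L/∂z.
∂L/∂z = 0

h = ReLU(-10) = 0
Since z < 0: ∂h/∂z = 0
∂L/∂z = ∂L/∂h · ∂h/∂z = 9 × 0 = 0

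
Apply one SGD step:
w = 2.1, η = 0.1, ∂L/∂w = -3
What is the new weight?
w_new = 2.4

w_new = w - η·∂L/∂w = 2.1 - 0.1×(-3) = 2.1 - (-0.3) = 2.4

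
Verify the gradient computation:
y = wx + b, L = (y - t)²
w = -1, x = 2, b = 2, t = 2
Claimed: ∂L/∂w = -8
Correct

y = (-1)(2) + 2 = 0
∂L/∂y = 2(y - t) = 2(0 - 2) = -4
∂y/∂w = x = 2
∂L/∂w = -4 × 2 = -8

Claimed value: -8
Correct: The correct gradient is -8.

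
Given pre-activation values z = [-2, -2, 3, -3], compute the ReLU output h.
h = [0, 0, 3, 0]

ReLU applied element-wise: max(0,-2)=0, max(0,-2)=0, max(0,3)=3, max(0,-3)=0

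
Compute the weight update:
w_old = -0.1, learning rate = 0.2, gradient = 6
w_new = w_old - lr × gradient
w_new = -1.3

w_new = w - η·∂L/∂w = -0.1 - 0.2×(6) = -0.1 - (1.2) = -1.3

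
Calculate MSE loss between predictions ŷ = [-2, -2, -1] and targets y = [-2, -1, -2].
MSE = 0.6667

MSE = (1/3)((-2--2)² + (-2--1)² + (-1--2)²) = (1/3)(0 + 1 + 1) = 0.6667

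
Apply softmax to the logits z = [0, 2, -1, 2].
p = [0.0619, 0.4576, 0.0228, 0.4576]

exp(z) = [1, 7.389, 0.3679, 7.389]
Sum = 16.15
p = [0.0619, 0.4576, 0.0228, 0.4576]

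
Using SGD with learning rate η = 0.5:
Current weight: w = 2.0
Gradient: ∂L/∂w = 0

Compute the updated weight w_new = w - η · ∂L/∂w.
w_new = 2

w_new = w - η·∂L/∂w = 2.0 - 0.5×(0) = 2.0 - (0) = 2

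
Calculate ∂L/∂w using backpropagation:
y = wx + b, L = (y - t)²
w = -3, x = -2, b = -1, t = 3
∂L/∂w = -8

y = wx + b = (-3)(-2) + -1 = 5
∂L/∂y = 2(y - t) = 2(5 - 3) = 4
∂y/∂w = x = -2
∂L/∂w = ∂L/∂y · ∂y/∂w = 4 × -2 = -8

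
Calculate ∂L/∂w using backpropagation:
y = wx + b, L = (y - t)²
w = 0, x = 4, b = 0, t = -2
∂L/∂w = 16

y = wx + b = (0)(4) + 0 = 0
∂L/∂y = 2(y - t) = 2(0 - -2) = 4
∂y/∂w = x = 4
∂L/∂w = ∂L/∂y · ∂y/∂w = 4 × 4 = 16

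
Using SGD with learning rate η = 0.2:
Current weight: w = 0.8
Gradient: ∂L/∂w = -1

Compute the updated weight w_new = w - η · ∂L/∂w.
w_new = 1

w_new = w - η·∂L/∂w = 0.8 - 0.2×(-1) = 0.8 - (-0.2) = 1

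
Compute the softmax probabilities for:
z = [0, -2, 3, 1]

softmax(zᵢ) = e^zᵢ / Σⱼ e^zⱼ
p = [0.0418, 0.0057, 0.839, 0.1135]

exp(z) = [1, 0.1353, 20.09, 2.718]
Sum = 23.94
p = [0.0418, 0.0057, 0.839, 0.1135]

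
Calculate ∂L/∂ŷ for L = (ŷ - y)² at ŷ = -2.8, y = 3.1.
∂L/∂ŷ = -11.8

∂L/∂ŷ = 2(ŷ - y) = 2(-2.8 - 3.1) = 2(-5.9) = -11.8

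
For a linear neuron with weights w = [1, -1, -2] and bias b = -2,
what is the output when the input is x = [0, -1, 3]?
y = -7

y = (1)(0) + (-1)(-1) + (-2)(3) + -2 = -7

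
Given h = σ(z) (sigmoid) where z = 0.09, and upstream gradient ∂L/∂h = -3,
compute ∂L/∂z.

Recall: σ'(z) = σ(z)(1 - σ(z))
∂L/∂z = -0.7485

σ(0.09) = 0.5225
σ'(0.09) = σ(0.09)(1 - σ(0.09)) = 0.5225 × 0.4775 = 0.2495
∂L/∂z = ∂L/∂h · σ'(z) = -3 × 0.2495 = -0.7485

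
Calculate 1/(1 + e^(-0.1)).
0.525

sigmoid(0.1) = 1/(1 + e^(-0.1)) = 1/(1 + 0.9048) = 0.525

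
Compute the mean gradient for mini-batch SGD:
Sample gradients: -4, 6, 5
Average gradient = 2.333

Average = (1/3)(-4 + 6 + 5) = 7/3 = 2.333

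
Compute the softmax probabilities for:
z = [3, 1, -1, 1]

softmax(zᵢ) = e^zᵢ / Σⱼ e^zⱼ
p = [0.7758, 0.105, 0.0142, 0.105]

exp(z) = [20.09, 2.718, 0.3679, 2.718]
Sum = 25.89
p = [0.7758, 0.105, 0.0142, 0.105]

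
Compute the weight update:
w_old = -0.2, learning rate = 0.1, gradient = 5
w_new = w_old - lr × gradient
w_new = -0.7

w_new = w - η·∂L/∂w = -0.2 - 0.1×(5) = -0.2 - (0.5) = -0.7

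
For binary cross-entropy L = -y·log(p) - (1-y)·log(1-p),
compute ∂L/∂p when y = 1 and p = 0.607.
∂L/∂p = -1.647

∂L/∂p = -y/p + (1-y)/(1-p) = -1/0.607 + 0 = -1.647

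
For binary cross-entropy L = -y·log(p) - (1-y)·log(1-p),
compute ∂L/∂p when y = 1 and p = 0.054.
∂L/∂p = -18.52

∂L/∂p = -y/p + (1-y)/(1-p) = -1/0.054 + 0 = -18.52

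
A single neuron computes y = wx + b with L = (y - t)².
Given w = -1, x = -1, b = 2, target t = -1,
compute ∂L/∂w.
∂L/∂w = -8

y = wx + b = (-1)(-1) + 2 = 3
∂L/∂y = 2(y - t) = 2(3 - -1) = 8
∂y/∂w = x = -1
∂L/∂w = ∂L/∂y · ∂y/∂w = 8 × -1 = -8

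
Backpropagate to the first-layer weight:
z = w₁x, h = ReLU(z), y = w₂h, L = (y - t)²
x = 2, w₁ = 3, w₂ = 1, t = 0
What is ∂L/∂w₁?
∂L/∂w₁ = 24

Forward pass:
z = w₁x = 3×2 = 6
h = ReLU(6) = 6
y = w₂h = 1×6 = 6

Backward pass:
∂L/∂y = 2(y - t) = 2(6 - 0) = 12
∂y/∂h = w₂ = 1
∂h/∂z = 1 (ReLU derivative)
∂z/∂w₁ = x = 2

∂L/∂w₁ = 12 × 1 × 1 × 2 = 24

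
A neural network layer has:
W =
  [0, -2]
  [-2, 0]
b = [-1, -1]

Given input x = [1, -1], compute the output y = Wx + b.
y = [1, -3]

Wx = [0×1 + -2×-1, -2×1 + 0×-1]
   = [2, -2]
y = Wx + b = [2 + -1, -2 + -1] = [1, -3]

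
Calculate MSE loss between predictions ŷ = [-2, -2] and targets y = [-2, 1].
MSE = 4.5

MSE = (1/2)((-2--2)² + (-2-1)²) = (1/2)(0 + 9) = 4.5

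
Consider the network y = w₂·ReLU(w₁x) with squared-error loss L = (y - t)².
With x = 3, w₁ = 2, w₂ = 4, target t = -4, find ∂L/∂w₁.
∂L/∂w₁ = 672

Forward pass:
z = w₁x = 2×3 = 6
h = ReLU(6) = 6
y = w₂h = 4×6 = 24

Backward pass:
∂L/∂y = 2(y - t) = 2(24 - -4) = 56
∂y/∂h = w₂ = 4
∂h/∂z = 1 (ReLU derivative)
∂z/∂w₁ = x = 3

∂L/∂w₁ = 56 × 4 × 1 × 3 = 672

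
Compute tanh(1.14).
0.8144

tanh(1.14) = (e^(1.14) - e^(-1.14))/(e^(1.14) + e^(-1.14)) = 0.8144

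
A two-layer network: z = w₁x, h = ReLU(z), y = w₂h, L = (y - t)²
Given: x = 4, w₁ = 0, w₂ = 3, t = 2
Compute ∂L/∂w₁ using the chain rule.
∂L/∂w₁ = 0

Forward pass:
z = w₁x = 0×4 = 0
h = ReLU(0) = 0
y = w₂h = 3×0 = 0

Backward pass:
∂L/∂y = 2(y - t) = 2(0 - 2) = -4
∂y/∂h = w₂ = 3
∂h/∂z = 0 (ReLU derivative)
∂z/∂w₁ = x = 4

∂L/∂w₁ = -4 × 3 × 0 × 4 = 0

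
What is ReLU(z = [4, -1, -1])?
h = [4, 0, 0]

ReLU applied element-wise: max(0,4)=4, max(0,-1)=0, max(0,-1)=0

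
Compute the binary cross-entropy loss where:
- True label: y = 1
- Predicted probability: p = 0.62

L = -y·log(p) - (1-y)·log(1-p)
L = 0.478

L = -1·log(0.62) - 0·log(0.38) = -log(0.62) = 0.478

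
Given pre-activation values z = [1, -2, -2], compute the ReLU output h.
h = [1, 0, 0]

ReLU applied element-wise: max(0,1)=1, max(0,-2)=0, max(0,-2)=0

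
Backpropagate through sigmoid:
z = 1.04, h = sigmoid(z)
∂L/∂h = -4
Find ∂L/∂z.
∂L/∂z = -0.7718

σ(1.04) = 0.7389
σ'(1.04) = σ(1.04)(1 - σ(1.04)) = 0.7389 × 0.2611 = 0.193
∂L/∂z = ∂L/∂h · σ'(z) = -4 × 0.193 = -0.7718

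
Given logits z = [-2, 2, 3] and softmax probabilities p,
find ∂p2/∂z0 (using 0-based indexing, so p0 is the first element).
∂p2/∂z0 = -0.003566

p = softmax(z) = [0.004902, 0.2676, 0.7275]
p2 = 0.7275, p0 = 0.004902

∂p2/∂z0 = -p2 × p0 = -0.7275 × 0.004902 = -0.003566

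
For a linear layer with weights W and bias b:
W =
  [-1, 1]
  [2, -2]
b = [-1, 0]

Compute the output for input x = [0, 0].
y = [-1, 0]

Wx = [-1×0 + 1×0, 2×0 + -2×0]
   = [0, 0]
y = Wx + b = [0 + -1, 0 + 0] = [-1, 0]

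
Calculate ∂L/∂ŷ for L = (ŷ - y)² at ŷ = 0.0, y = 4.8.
∂L/∂ŷ = -9.6

∂L/∂ŷ = 2(ŷ - y) = 2(0.0 - 4.8) = 2(-4.8) = -9.6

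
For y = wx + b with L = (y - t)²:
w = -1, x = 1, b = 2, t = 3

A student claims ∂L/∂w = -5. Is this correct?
Incorrect

y = (-1)(1) + 2 = 1
∂L/∂y = 2(y - t) = 2(1 - 3) = -4
∂y/∂w = x = 1
∂L/∂w = -4 × 1 = -4

Claimed value: -5
Incorrect: The correct gradient is -4.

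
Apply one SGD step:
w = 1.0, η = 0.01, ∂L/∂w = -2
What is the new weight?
w_new = 1.02

w_new = w - η·∂L/∂w = 1.0 - 0.01×(-2) = 1.0 - (-0.02) = 1.02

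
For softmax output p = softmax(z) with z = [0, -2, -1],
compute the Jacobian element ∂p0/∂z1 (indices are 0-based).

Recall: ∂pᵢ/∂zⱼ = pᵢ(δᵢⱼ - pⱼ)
∂p0/∂z1 = -0.05989

p = softmax(z) = [0.6652, 0.09003, 0.2447]
p0 = 0.6652, p1 = 0.09003

∂p0/∂z1 = -p0 × p1 = -0.6652 × 0.09003 = -0.05989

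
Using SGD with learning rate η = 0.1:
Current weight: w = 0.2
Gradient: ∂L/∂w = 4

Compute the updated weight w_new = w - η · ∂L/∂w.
w_new = -0.2

w_new = w - η·∂L/∂w = 0.2 - 0.1×(4) = 0.2 - (0.4) = -0.2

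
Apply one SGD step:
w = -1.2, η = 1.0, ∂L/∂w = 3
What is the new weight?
w_new = -4.2

w_new = w - η·∂L/∂w = -1.2 - 1.0×(3) = -1.2 - (3) = -4.2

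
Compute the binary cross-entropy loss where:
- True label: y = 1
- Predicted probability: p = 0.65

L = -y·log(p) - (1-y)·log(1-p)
L = 0.4308

L = -1·log(0.65) - 0·log(0.35) = -log(0.65) = 0.4308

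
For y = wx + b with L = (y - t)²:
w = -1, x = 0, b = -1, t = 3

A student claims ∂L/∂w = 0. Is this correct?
Correct

y = (-1)(0) + -1 = -1
∂L/∂y = 2(y - t) = 2(-1 - 3) = -8
∂y/∂w = x = 0
∂L/∂w = -8 × 0 = 0

Claimed value: 0
Correct: The correct gradient is 0.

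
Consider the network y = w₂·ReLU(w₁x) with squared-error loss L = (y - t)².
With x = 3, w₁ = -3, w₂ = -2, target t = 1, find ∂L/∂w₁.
∂L/∂w₁ = 0

Forward pass:
z = w₁x = -3×3 = -9
h = ReLU(-9) = 0
y = w₂h = -2×0 = 0

Backward pass:
∂L/∂y = 2(y - t) = 2(0 - 1) = -2
∂y/∂h = w₂ = -2
∂h/∂z = 0 (ReLU derivative)
∂z/∂w₁ = x = 3

∂L/∂w₁ = -2 × -2 × 0 × 3 = 0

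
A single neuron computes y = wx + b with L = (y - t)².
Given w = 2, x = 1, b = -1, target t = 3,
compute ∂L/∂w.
∂L/∂w = -4

y = wx + b = (2)(1) + -1 = 1
∂L/∂y = 2(y - t) = 2(1 - 3) = -4
∂y/∂w = x = 1
∂L/∂w = ∂L/∂y · ∂y/∂w = -4 × 1 = -4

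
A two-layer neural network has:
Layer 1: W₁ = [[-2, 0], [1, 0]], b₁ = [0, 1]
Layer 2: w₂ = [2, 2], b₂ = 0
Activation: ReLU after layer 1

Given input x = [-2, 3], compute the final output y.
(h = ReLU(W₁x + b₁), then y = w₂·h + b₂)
y = 8

Layer 1 pre-activation: z₁ = [4, -1]
After ReLU: h = [4, 0]
Layer 2 output: y = 2×4 + 2×0 + 0 = 8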